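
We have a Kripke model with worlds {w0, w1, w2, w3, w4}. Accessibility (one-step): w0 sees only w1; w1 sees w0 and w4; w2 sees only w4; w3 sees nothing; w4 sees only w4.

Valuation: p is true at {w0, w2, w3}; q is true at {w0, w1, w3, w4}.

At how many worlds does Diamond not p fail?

1

w0: successors {w1}; not p there: w1:T. ✓
w1: successors {w0, w4}; not p there: w0:F, w4:T. ✓
w2: successors {w4}; not p there: w4:T. ✓
w3: no successors, so Diamond not p fails. ✗
w4: successors {w4}; not p there: w4:T. ✓
Satisfying worlds: {w0, w1, w2, w4}.
So Diamond not p fails at the other 1 world.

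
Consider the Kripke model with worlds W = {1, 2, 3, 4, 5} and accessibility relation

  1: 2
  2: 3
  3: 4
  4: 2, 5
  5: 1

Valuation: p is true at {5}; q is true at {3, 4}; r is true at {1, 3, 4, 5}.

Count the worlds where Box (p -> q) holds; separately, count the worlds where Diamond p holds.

For Box (p -> q):
1: successors {2}; p -> q there: 2:T. ✓
2: successors {3}; p -> q there: 3:T. ✓
3: successors {4}; p -> q there: 4:T. ✓
4: successors {2, 5}; p -> q there: 2:T, 5:F. ✗
5: successors {1}; p -> q there: 1:T. ✓
— 4 worlds.
For Diamond p:
1: successors {2}; p there: 2:F. ✗
2: successors {3}; p there: 3:F. ✗
3: successors {4}; p there: 4:F. ✗
4: successors {2, 5}; p there: 2:F, 5:T. ✓
5: successors {1}; p there: 1:F. ✗
— 1 world.

4 and 1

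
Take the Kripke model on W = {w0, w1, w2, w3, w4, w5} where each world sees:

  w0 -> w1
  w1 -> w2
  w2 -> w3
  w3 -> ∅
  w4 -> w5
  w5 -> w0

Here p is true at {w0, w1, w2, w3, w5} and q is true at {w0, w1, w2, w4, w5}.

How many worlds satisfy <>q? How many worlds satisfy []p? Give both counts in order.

4 and 6

For <>q:
w0: successors {w1}; q there: w1:T. ✓
w1: successors {w2}; q there: w2:T. ✓
w2: successors {w3}; q there: w3:F. ✗
w3: no successors, so <>q fails. ✗
w4: successors {w5}; q there: w5:T. ✓
w5: successors {w0}; q there: w0:T. ✓
— 4 worlds.
For []p:
w0: successors {w1}; p there: w1:T. ✓
w1: successors {w2}; p there: w2:T. ✓
w2: successors {w3}; p there: w3:T. ✓
w3: no successors, so []p holds vacuously. ✓
w4: successors {w5}; p there: w5:T. ✓
w5: successors {w0}; p there: w0:T. ✓
— 6 worlds.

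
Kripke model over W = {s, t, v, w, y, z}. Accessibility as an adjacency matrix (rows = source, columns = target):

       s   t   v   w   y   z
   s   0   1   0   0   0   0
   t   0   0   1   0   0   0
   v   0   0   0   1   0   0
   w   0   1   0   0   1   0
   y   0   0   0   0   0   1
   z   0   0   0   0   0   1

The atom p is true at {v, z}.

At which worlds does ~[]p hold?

{s, v, w}

s: []p is F. ✓
t: []p is T. ✗
v: []p is F. ✓
w: []p is F. ✓
y: []p is T. ✗
z: []p is T. ✗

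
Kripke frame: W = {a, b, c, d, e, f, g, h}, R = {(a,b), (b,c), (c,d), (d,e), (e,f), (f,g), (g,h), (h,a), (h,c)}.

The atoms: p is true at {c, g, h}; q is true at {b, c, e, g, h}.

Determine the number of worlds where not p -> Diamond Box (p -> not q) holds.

5

a: not p is T, Diamond Box (p -> not q) is F. ✗
b: not p is T, Diamond Box (p -> not q) is T. ✓
c: not p is F, Diamond Box (p -> not q) is T. ✓
d: not p is T, Diamond Box (p -> not q) is T. ✓
e: not p is T, Diamond Box (p -> not q) is F. ✗
f: not p is T, Diamond Box (p -> not q) is F. ✗
g: not p is F, Diamond Box (p -> not q) is F. ✓
h: not p is F, Diamond Box (p -> not q) is T. ✓
Satisfying worlds: {b, c, d, g, h}.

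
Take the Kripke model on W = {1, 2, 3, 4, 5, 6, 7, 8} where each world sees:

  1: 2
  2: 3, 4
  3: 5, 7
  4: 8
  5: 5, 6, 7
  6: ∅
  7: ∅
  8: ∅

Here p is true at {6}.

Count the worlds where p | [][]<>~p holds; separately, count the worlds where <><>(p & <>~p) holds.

5 and 0

For p | [][]<>~p:
1: p is F, [][]<>~p is T. ✓
2: p is F, [][]<>~p is F. ✗
3: p is F, [][]<>~p is F. ✗
4: p is F, [][]<>~p is T. ✓
5: p is F, [][]<>~p is F. ✗
6: p is T, [][]<>~p is T. ✓
7: p is F, [][]<>~p is T. ✓
8: p is F, [][]<>~p is T. ✓
— 5 worlds.
For <><>(p & <>~p):
1: successors {2}; <>(p & <>~p) there: 2:F. ✗
2: successors {3, 4}; <>(p & <>~p) there: 3:F, 4:F. ✗
3: successors {5, 7}; <>(p & <>~p) there: 5:F, 7:F. ✗
4: successors {8}; <>(p & <>~p) there: 8:F. ✗
5: successors {5, 6, 7}; <>(p & <>~p) there: 5:F, 6:F, 7:F. ✗
6: no successors, so <><>(p & <>~p) fails. ✗
7: no successors, so <><>(p & <>~p) fails. ✗
8: no successors, so <><>(p & <>~p) fails. ✗
— 0 worlds.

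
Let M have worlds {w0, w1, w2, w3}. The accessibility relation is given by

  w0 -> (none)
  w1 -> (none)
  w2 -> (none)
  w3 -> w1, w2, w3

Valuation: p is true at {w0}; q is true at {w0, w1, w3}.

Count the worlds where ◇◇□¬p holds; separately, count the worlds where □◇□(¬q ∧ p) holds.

For ◇◇□¬p:
w0: no successors, so ◇◇□¬p fails. ✗
w1: no successors, so ◇◇□¬p fails. ✗
w2: no successors, so ◇◇□¬p fails. ✗
w3: successors {w1, w2, w3}; ◇□¬p there: w1:F, w2:F, w3:T. ✓
— 1 world.
For □◇□(¬q ∧ p):
w0: no successors, so □◇□(¬q ∧ p) holds vacuously. ✓
w1: no successors, so □◇□(¬q ∧ p) holds vacuously. ✓
w2: no successors, so □◇□(¬q ∧ p) holds vacuously. ✓
w3: successors {w1, w2, w3}; ◇□(¬q ∧ p) there: w1:F, w2:F, w3:T. ✗
— 3 worlds.

1 and 3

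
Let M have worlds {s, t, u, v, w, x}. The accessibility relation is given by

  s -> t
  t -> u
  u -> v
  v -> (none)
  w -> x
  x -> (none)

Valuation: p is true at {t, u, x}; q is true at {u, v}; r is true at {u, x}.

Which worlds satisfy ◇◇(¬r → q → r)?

{s}

s: successors {t}; ◇(¬r → q → r) there: t:T. ✓
t: successors {u}; ◇(¬r → q → r) there: u:F. ✗
u: successors {v}; ◇(¬r → q → r) there: v:F. ✗
v: no successors, so ◇◇(¬r → q → r) fails. ✗
w: successors {x}; ◇(¬r → q → r) there: x:F. ✗
x: no successors, so ◇◇(¬r → q → r) fails. ✗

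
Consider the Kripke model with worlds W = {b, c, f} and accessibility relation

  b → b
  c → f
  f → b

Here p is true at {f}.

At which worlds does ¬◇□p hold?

b: ◇□p is F. ✓
c: ◇□p is F. ✓
f: ◇□p is F. ✓

{b, c, f}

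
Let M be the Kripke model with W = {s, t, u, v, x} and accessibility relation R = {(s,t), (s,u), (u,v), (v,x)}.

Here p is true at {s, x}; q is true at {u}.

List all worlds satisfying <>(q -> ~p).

{s, u, v}

s: successors {t, u}; q -> ~p there: t:T, u:T. ✓
t: no successors, so <>(q -> ~p) fails. ✗
u: successors {v}; q -> ~p there: v:T. ✓
v: successors {x}; q -> ~p there: x:T. ✓
x: no successors, so <>(q -> ~p) fails. ✗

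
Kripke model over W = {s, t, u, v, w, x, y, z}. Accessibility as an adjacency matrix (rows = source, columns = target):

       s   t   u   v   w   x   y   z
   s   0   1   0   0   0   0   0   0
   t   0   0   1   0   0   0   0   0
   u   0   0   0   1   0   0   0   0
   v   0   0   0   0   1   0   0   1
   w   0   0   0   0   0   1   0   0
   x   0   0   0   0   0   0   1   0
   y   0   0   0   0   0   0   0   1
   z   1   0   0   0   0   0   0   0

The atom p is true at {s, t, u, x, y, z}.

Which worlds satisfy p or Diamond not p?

s: p is T, Diamond not p is F. ✓
t: p is T, Diamond not p is F. ✓
u: p is T, Diamond not p is T. ✓
v: p is F, Diamond not p is T. ✓
w: p is F, Diamond not p is F. ✗
x: p is T, Diamond not p is F. ✓
y: p is T, Diamond not p is F. ✓
z: p is T, Diamond not p is F. ✓

{s, t, u, v, x, y, z}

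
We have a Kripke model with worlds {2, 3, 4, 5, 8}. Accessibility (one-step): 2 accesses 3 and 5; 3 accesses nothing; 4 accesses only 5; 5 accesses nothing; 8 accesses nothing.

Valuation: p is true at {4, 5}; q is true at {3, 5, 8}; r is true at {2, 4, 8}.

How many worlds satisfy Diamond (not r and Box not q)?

2

2: successors {3, 5}; not r and Box not q there: 3:T, 5:T. ✓
3: no successors, so Diamond (not r and Box not q) fails. ✗
4: successors {5}; not r and Box not q there: 5:T. ✓
5: no successors, so Diamond (not r and Box not q) fails. ✗
8: no successors, so Diamond (not r and Box not q) fails. ✗
Satisfying worlds: {2, 4}.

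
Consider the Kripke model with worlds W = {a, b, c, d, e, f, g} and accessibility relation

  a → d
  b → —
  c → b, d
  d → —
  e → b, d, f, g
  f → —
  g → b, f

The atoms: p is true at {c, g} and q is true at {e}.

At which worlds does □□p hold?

a: successors {d}; □p there: d:T. ✓
b: no successors, so □□p holds vacuously. ✓
c: successors {b, d}; □p there: b:T, d:T. ✓
d: no successors, so □□p holds vacuously. ✓
e: successors {b, d, f, g}; □p there: b:T, d:T, f:T, g:F. ✗
f: no successors, so □□p holds vacuously. ✓
g: successors {b, f}; □p there: b:T, f:T. ✓

{a, b, c, d, f, g}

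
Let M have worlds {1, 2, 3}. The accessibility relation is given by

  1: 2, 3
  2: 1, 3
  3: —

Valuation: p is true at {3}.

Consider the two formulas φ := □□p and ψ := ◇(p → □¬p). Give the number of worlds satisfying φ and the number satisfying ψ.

For □□p:
1: successors {2, 3}; □p there: 2:F, 3:T. ✗
2: successors {1, 3}; □p there: 1:F, 3:T. ✗
3: no successors, so □□p holds vacuously. ✓
— 1 world.
For ◇(p → □¬p):
1: successors {2, 3}; p → □¬p there: 2:T, 3:T. ✓
2: successors {1, 3}; p → □¬p there: 1:T, 3:T. ✓
3: no successors, so ◇(p → □¬p) fails. ✗
— 2 worlds.

1 and 2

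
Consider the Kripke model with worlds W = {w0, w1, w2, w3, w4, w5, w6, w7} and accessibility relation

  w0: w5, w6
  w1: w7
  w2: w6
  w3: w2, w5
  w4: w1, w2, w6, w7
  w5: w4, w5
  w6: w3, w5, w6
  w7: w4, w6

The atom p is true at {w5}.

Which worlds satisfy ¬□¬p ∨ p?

{w0, w3, w5, w6}

w0: ¬□¬p is T, p is F. ✓
w1: ¬□¬p is F, p is F. ✗
w2: ¬□¬p is F, p is F. ✗
w3: ¬□¬p is T, p is F. ✓
w4: ¬□¬p is F, p is F. ✗
w5: ¬□¬p is T, p is T. ✓
w6: ¬□¬p is T, p is F. ✓
w7: ¬□¬p is F, p is F. ✗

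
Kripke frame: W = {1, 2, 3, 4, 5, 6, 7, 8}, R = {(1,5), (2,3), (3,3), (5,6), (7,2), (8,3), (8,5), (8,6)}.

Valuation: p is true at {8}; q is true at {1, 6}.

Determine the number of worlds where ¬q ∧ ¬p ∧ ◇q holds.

1

1: ¬q ∧ ¬p is F, ◇q is F. ✗
2: ¬q ∧ ¬p is T, ◇q is F. ✗
3: ¬q ∧ ¬p is T, ◇q is F. ✗
4: ¬q ∧ ¬p is T, ◇q is F. ✗
5: ¬q ∧ ¬p is T, ◇q is T. ✓
6: ¬q ∧ ¬p is F, ◇q is F. ✗
7: ¬q ∧ ¬p is T, ◇q is F. ✗
8: ¬q ∧ ¬p is F, ◇q is T. ✗
Satisfying worlds: {5}.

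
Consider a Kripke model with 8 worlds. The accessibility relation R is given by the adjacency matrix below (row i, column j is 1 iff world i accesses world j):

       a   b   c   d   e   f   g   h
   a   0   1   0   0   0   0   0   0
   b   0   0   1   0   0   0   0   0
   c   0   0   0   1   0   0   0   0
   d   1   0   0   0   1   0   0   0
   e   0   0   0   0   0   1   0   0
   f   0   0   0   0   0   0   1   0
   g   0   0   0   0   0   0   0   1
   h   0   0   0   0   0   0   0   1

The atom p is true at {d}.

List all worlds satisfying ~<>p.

a: <>p is F. ✓
b: <>p is F. ✓
c: <>p is T. ✗
d: <>p is F. ✓
e: <>p is F. ✓
f: <>p is F. ✓
g: <>p is F. ✓
h: <>p is F. ✓

{a, b, d, e, f, g, h}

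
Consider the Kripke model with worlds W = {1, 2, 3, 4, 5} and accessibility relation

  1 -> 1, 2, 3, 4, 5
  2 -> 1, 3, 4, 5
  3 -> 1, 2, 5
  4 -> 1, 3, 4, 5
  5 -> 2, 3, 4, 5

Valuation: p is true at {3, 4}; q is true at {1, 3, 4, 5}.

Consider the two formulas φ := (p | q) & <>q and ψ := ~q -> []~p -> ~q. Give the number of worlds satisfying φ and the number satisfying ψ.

4 and 5

For (p | q) & <>q:
1: p | q is T, <>q is T. ✓
2: p | q is F, <>q is T. ✗
3: p | q is T, <>q is T. ✓
4: p | q is T, <>q is T. ✓
5: p | q is T, <>q is T. ✓
— 4 worlds.
For ~q -> []~p -> ~q:
1: ~q is F, []~p -> ~q is T. ✓
2: ~q is T, []~p -> ~q is T. ✓
3: ~q is F, []~p -> ~q is F. ✓
4: ~q is F, []~p -> ~q is T. ✓
5: ~q is F, []~p -> ~q is T. ✓
— 5 worlds.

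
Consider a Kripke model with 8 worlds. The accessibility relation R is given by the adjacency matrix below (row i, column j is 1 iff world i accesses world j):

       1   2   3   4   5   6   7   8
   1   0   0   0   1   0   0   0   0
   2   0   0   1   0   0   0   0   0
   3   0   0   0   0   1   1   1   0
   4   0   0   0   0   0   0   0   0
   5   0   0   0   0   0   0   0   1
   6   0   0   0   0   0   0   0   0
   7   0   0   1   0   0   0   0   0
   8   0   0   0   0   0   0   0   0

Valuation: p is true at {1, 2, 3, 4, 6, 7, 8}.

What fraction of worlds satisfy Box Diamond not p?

1: successors {4}; Diamond not p there: 4:F. ✗
2: successors {3}; Diamond not p there: 3:T. ✓
3: successors {5, 6, 7}; Diamond not p there: 5:F, 6:F, 7:F. ✗
4: no successors, so Box Diamond not p holds vacuously. ✓
5: successors {8}; Diamond not p there: 8:F. ✗
6: no successors, so Box Diamond not p holds vacuously. ✓
7: successors {3}; Diamond not p there: 3:T. ✓
8: no successors, so Box Diamond not p holds vacuously. ✓
That's 5 of 8 worlds, so 5/8.

5/8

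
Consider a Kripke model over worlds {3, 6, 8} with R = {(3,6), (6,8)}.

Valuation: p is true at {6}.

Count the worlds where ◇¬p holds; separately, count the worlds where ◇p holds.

1 and 1

For ◇¬p:
3: successors {6}; ¬p there: 6:F. ✗
6: successors {8}; ¬p there: 8:T. ✓
8: no successors, so ◇¬p fails. ✗
— 1 world.
For ◇p:
3: successors {6}; p there: 6:T. ✓
6: successors {8}; p there: 8:F. ✗
8: no successors, so ◇p fails. ✗
— 1 world.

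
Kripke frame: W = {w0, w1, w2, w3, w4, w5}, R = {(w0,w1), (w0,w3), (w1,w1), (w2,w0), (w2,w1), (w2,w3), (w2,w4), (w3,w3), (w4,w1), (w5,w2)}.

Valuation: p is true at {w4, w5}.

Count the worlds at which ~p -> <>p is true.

3

w0: ~p is T, <>p is F. ✗
w1: ~p is T, <>p is F. ✗
w2: ~p is T, <>p is T. ✓
w3: ~p is T, <>p is F. ✗
w4: ~p is F, <>p is F. ✓
w5: ~p is F, <>p is F. ✓
Satisfying worlds: {w2, w4, w5}.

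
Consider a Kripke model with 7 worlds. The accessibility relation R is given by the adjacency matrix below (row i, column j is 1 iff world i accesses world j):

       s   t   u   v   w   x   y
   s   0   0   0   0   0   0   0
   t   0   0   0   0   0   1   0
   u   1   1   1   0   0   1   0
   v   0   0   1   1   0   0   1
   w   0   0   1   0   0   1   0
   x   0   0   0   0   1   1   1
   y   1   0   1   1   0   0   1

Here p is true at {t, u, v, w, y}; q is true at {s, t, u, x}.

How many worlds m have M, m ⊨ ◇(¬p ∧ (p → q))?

s: no successors, so ◇(¬p ∧ (p → q)) fails. ✗
t: successors {x}; ¬p ∧ (p → q) there: x:T. ✓
u: successors {s, t, u, x}; ¬p ∧ (p → q) there: s:T, t:F, u:F, x:T. ✓
v: successors {u, v, y}; ¬p ∧ (p → q) there: u:F, v:F, y:F. ✗
w: successors {u, x}; ¬p ∧ (p → q) there: u:F, x:T. ✓
x: successors {w, x, y}; ¬p ∧ (p → q) there: w:F, x:T, y:F. ✓
y: successors {s, u, v, y}; ¬p ∧ (p → q) there: s:T, u:F, v:F, y:F. ✓
Satisfying worlds: {t, u, w, x, y}.

5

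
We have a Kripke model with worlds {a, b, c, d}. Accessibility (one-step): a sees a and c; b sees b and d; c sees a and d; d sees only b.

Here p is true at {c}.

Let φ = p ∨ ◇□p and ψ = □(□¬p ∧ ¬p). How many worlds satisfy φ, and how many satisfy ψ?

For p ∨ ◇□p:
a: p is F, ◇□p is F. ✗
b: p is F, ◇□p is F. ✗
c: p is T, ◇□p is F. ✓
d: p is F, ◇□p is F. ✗
— 1 world.
For □(□¬p ∧ ¬p):
a: successors {a, c}; □¬p ∧ ¬p there: a:F, c:F. ✗
b: successors {b, d}; □¬p ∧ ¬p there: b:T, d:T. ✓
c: successors {a, d}; □¬p ∧ ¬p there: a:F, d:T. ✗
d: successors {b}; □¬p ∧ ¬p there: b:T. ✓
— 2 worlds.

1 and 2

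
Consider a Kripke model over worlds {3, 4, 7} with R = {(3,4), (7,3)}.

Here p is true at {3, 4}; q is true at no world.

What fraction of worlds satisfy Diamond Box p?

3: successors {4}; Box p there: 4:T. ✓
4: no successors, so Diamond Box p fails. ✗
7: successors {3}; Box p there: 3:T. ✓
That's 2 of 3 worlds, so 2/3.

2/3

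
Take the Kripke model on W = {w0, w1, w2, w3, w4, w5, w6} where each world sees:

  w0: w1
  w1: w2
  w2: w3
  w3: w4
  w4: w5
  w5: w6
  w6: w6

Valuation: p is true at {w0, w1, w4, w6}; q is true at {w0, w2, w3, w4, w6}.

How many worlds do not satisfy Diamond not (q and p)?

3

w0: successors {w1}; not (q and p) there: w1:T. ✓
w1: successors {w2}; not (q and p) there: w2:T. ✓
w2: successors {w3}; not (q and p) there: w3:T. ✓
w3: successors {w4}; not (q and p) there: w4:F. ✗
w4: successors {w5}; not (q and p) there: w5:T. ✓
w5: successors {w6}; not (q and p) there: w6:F. ✗
w6: successors {w6}; not (q and p) there: w6:F. ✗
Satisfying worlds: {w0, w1, w2, w4}.
So Diamond not (q and p) fails at the other 3 worlds.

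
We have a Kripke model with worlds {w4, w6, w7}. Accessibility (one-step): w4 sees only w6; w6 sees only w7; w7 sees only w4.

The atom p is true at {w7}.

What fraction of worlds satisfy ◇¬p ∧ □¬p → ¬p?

2/3

w4: ◇¬p ∧ □¬p is T, ¬p is T. ✓
w6: ◇¬p ∧ □¬p is F, ¬p is T. ✓
w7: ◇¬p ∧ □¬p is T, ¬p is F. ✗
That's 2 of 3 worlds, so 2/3.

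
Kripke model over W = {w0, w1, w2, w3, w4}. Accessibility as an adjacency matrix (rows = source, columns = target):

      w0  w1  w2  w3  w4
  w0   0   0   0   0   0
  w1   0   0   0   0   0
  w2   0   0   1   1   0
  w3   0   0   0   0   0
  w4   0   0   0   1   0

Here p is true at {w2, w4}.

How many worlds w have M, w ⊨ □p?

w0: no successors, so □p holds vacuously. ✓
w1: no successors, so □p holds vacuously. ✓
w2: successors {w2, w3}; p there: w2:T, w3:F. ✗
w3: no successors, so □p holds vacuously. ✓
w4: successors {w3}; p there: w3:F. ✗
Satisfying worlds: {w0, w1, w3}.

3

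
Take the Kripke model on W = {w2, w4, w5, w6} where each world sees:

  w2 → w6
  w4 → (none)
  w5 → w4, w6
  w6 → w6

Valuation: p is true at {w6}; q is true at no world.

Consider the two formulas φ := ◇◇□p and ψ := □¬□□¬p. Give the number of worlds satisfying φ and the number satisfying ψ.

3 and 3

For ◇◇□p:
w2: successors {w6}; ◇□p there: w6:T. ✓
w4: no successors, so ◇◇□p fails. ✗
w5: successors {w4, w6}; ◇□p there: w4:F, w6:T. ✓
w6: successors {w6}; ◇□p there: w6:T. ✓
— 3 worlds.
For □¬□□¬p:
w2: successors {w6}; ¬□□¬p there: w6:T. ✓
w4: no successors, so □¬□□¬p holds vacuously. ✓
w5: successors {w4, w6}; ¬□□¬p there: w4:F, w6:T. ✗
w6: successors {w6}; ¬□□¬p there: w6:T. ✓
— 3 worlds.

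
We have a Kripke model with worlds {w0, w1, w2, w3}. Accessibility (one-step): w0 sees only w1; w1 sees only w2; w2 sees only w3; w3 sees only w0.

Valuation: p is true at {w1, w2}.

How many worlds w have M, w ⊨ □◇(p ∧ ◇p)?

w0: successors {w1}; ◇(p ∧ ◇p) there: w1:F. ✗
w1: successors {w2}; ◇(p ∧ ◇p) there: w2:F. ✗
w2: successors {w3}; ◇(p ∧ ◇p) there: w3:F. ✗
w3: successors {w0}; ◇(p ∧ ◇p) there: w0:T. ✓
Satisfying worlds: {w3}.

1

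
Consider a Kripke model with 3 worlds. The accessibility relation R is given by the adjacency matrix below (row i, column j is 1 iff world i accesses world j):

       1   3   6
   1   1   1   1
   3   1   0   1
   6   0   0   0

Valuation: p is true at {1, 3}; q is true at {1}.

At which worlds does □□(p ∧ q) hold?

1: successors {1, 3, 6}; □(p ∧ q) there: 1:F, 3:F, 6:T. ✗
3: successors {1, 6}; □(p ∧ q) there: 1:F, 6:T. ✗
6: no successors, so □□(p ∧ q) holds vacuously. ✓

{6}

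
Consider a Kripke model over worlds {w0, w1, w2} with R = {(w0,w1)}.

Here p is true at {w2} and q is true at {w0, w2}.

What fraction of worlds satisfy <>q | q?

w0: <>q is F, q is T. ✓
w1: <>q is F, q is F. ✗
w2: <>q is F, q is T. ✓
That's 2 of 3 worlds, so 2/3.

2/3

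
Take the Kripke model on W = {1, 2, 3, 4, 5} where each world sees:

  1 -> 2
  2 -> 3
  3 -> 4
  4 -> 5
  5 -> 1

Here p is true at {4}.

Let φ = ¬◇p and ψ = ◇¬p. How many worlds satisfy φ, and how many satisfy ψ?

For ¬◇p:
1: ◇p is F. ✓
2: ◇p is F. ✓
3: ◇p is T. ✗
4: ◇p is F. ✓
5: ◇p is F. ✓
— 4 worlds.
For ◇¬p:
1: successors {2}; ¬p there: 2:T. ✓
2: successors {3}; ¬p there: 3:T. ✓
3: successors {4}; ¬p there: 4:F. ✗
4: successors {5}; ¬p there: 5:T. ✓
5: successors {1}; ¬p there: 1:T. ✓
— 4 worlds.

4 and 4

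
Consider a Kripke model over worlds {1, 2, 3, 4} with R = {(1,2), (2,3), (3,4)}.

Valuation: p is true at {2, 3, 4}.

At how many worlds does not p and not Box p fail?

4

1: not p is T, not Box p is F. ✗
2: not p is F, not Box p is F. ✗
3: not p is F, not Box p is F. ✗
4: not p is F, not Box p is F. ✗
Satisfying worlds: ∅.
So not p and not Box p fails at the other 4 worlds.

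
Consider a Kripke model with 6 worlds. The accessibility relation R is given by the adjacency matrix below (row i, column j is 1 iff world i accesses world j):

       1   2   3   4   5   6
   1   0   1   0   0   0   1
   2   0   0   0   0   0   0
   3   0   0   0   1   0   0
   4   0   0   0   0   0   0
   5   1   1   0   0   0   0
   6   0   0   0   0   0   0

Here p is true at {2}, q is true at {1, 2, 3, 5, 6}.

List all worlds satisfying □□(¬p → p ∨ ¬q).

{1, 2, 3, 4, 6}

1: successors {2, 6}; □(¬p → p ∨ ¬q) there: 2:T, 6:T. ✓
2: no successors, so □□(¬p → p ∨ ¬q) holds vacuously. ✓
3: successors {4}; □(¬p → p ∨ ¬q) there: 4:T. ✓
4: no successors, so □□(¬p → p ∨ ¬q) holds vacuously. ✓
5: successors {1, 2}; □(¬p → p ∨ ¬q) there: 1:F, 2:T. ✗
6: no successors, so □□(¬p → p ∨ ¬q) holds vacuously. ✓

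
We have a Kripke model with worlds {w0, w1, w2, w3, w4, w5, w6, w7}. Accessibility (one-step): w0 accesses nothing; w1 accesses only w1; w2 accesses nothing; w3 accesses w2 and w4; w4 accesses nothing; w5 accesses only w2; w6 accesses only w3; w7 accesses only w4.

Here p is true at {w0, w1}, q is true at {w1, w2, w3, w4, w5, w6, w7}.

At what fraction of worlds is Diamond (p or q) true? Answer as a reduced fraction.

w0: no successors, so Diamond (p or q) fails. ✗
w1: successors {w1}; p or q there: w1:T. ✓
w2: no successors, so Diamond (p or q) fails. ✗
w3: successors {w2, w4}; p or q there: w2:T, w4:T. ✓
w4: no successors, so Diamond (p or q) fails. ✗
w5: successors {w2}; p or q there: w2:T. ✓
w6: successors {w3}; p or q there: w3:T. ✓
w7: successors {w4}; p or q there: w4:T. ✓
That's 5 of 8 worlds, so 5/8.

5/8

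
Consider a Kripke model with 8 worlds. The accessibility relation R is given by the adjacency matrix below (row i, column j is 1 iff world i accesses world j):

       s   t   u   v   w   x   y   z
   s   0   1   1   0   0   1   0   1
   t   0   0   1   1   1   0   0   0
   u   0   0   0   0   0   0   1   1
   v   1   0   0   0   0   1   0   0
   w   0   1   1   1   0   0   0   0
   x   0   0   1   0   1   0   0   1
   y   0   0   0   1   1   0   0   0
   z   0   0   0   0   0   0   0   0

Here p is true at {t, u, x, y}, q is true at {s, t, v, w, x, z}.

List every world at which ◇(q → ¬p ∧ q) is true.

s: successors {t, u, x, z}; q → ¬p ∧ q there: t:F, u:T, x:F, z:T. ✓
t: successors {u, v, w}; q → ¬p ∧ q there: u:T, v:T, w:T. ✓
u: successors {y, z}; q → ¬p ∧ q there: y:T, z:T. ✓
v: successors {s, x}; q → ¬p ∧ q there: s:T, x:F. ✓
w: successors {t, u, v}; q → ¬p ∧ q there: t:F, u:T, v:T. ✓
x: successors {u, w, z}; q → ¬p ∧ q there: u:T, w:T, z:T. ✓
y: successors {v, w}; q → ¬p ∧ q there: v:T, w:T. ✓
z: no successors, so ◇(q → ¬p ∧ q) fails. ✗

{s, t, u, v, w, x, y}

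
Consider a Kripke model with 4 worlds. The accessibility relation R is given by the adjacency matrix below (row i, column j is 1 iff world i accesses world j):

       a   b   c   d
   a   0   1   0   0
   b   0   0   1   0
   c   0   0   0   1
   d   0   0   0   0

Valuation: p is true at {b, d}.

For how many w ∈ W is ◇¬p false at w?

3

a: successors {b}; ¬p there: b:F. ✗
b: successors {c}; ¬p there: c:T. ✓
c: successors {d}; ¬p there: d:F. ✗
d: no successors, so ◇¬p fails. ✗
Satisfying worlds: {b}.
So ◇¬p fails at the other 3 worlds.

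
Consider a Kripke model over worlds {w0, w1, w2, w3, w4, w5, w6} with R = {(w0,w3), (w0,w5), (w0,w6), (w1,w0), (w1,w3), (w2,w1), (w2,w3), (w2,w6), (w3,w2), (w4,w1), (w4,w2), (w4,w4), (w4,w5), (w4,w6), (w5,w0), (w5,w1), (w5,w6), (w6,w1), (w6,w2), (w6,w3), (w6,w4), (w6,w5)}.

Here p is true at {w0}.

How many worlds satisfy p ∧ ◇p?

w0: p is T, ◇p is F. ✗
w1: p is F, ◇p is T. ✗
w2: p is F, ◇p is F. ✗
w3: p is F, ◇p is F. ✗
w4: p is F, ◇p is F. ✗
w5: p is F, ◇p is T. ✗
w6: p is F, ◇p is F. ✗
Satisfying worlds: ∅.

0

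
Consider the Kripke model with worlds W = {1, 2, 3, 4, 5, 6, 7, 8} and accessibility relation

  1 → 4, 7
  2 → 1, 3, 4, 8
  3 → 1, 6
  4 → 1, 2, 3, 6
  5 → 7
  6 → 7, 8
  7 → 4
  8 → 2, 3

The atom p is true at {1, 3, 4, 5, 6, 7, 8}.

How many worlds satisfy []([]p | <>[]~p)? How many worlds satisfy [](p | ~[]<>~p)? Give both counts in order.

4 and 8

For []([]p | <>[]~p):
1: successors {4, 7}; []p | <>[]~p there: 4:F, 7:T. ✗
2: successors {1, 3, 4, 8}; []p | <>[]~p there: 1:T, 3:T, 4:F, 8:F. ✗
3: successors {1, 6}; []p | <>[]~p there: 1:T, 6:T. ✓
4: successors {1, 2, 3, 6}; []p | <>[]~p there: 1:T, 2:T, 3:T, 6:T. ✓
5: successors {7}; []p | <>[]~p there: 7:T. ✓
6: successors {7, 8}; []p | <>[]~p there: 7:T, 8:F. ✗
7: successors {4}; []p | <>[]~p there: 4:F. ✗
8: successors {2, 3}; []p | <>[]~p there: 2:T, 3:T. ✓
— 4 worlds.
For [](p | ~[]<>~p):
1: successors {4, 7}; p | ~[]<>~p there: 4:T, 7:T. ✓
2: successors {1, 3, 4, 8}; p | ~[]<>~p there: 1:T, 3:T, 4:T, 8:T. ✓
3: successors {1, 6}; p | ~[]<>~p there: 1:T, 6:T. ✓
4: successors {1, 2, 3, 6}; p | ~[]<>~p there: 1:T, 2:T, 3:T, 6:T. ✓
5: successors {7}; p | ~[]<>~p there: 7:T. ✓
6: successors {7, 8}; p | ~[]<>~p there: 7:T, 8:T. ✓
7: successors {4}; p | ~[]<>~p there: 4:T. ✓
8: successors {2, 3}; p | ~[]<>~p there: 2:T, 3:T. ✓
— 8 worlds.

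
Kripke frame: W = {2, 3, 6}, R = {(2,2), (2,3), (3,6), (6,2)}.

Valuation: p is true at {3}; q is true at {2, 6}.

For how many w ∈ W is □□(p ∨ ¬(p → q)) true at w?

2: successors {2, 3}; □(p ∨ ¬(p → q)) there: 2:F, 3:F. ✗
3: successors {6}; □(p ∨ ¬(p → q)) there: 6:F. ✗
6: successors {2}; □(p ∨ ¬(p → q)) there: 2:F. ✗
Satisfying worlds: ∅.

0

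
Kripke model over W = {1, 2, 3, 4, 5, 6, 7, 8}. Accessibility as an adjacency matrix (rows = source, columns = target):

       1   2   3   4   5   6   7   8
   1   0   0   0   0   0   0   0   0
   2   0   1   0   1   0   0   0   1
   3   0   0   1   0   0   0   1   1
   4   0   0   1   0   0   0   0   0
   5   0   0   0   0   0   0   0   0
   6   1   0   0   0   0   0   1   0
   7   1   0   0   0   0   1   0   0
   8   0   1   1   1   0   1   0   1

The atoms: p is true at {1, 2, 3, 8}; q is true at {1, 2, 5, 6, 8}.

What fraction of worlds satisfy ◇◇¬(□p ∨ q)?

1: no successors, so ◇◇¬(□p ∨ q) fails. ✗
2: successors {2, 4, 8}; ◇¬(□p ∨ q) there: 2:F, 4:T, 8:T. ✓
3: successors {3, 7, 8}; ◇¬(□p ∨ q) there: 3:T, 7:F, 8:T. ✓
4: successors {3}; ◇¬(□p ∨ q) there: 3:T. ✓
5: no successors, so ◇◇¬(□p ∨ q) fails. ✗
6: successors {1, 7}; ◇¬(□p ∨ q) there: 1:F, 7:F. ✗
7: successors {1, 6}; ◇¬(□p ∨ q) there: 1:F, 6:T. ✓
8: successors {2, 3, 4, 6, 8}; ◇¬(□p ∨ q) there: 2:F, 3:T, 4:T, 6:T, 8:T. ✓
That's 5 of 8 worlds, so 5/8.

5/8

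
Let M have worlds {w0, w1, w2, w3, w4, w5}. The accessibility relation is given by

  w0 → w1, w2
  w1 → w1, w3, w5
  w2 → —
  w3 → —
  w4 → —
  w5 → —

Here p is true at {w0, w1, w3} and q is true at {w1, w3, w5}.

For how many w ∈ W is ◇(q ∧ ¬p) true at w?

1

w0: successors {w1, w2}; q ∧ ¬p there: w1:F, w2:F. ✗
w1: successors {w1, w3, w5}; q ∧ ¬p there: w1:F, w3:F, w5:T. ✓
w2: no successors, so ◇(q ∧ ¬p) fails. ✗
w3: no successors, so ◇(q ∧ ¬p) fails. ✗
w4: no successors, so ◇(q ∧ ¬p) fails. ✗
w5: no successors, so ◇(q ∧ ¬p) fails. ✗
Satisfying worlds: {w1}.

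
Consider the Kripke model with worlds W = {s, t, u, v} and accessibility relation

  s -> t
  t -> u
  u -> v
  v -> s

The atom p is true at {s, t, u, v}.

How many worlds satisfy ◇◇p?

4

s: successors {t}; ◇p there: t:T. ✓
t: successors {u}; ◇p there: u:T. ✓
u: successors {v}; ◇p there: v:T. ✓
v: successors {s}; ◇p there: s:T. ✓
Satisfying worlds: {s, t, u, v}.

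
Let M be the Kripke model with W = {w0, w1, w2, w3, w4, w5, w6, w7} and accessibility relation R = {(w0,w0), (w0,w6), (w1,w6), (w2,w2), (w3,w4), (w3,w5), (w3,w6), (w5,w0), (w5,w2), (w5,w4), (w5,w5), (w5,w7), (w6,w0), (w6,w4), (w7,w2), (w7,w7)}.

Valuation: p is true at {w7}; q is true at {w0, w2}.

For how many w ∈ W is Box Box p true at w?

w0: successors {w0, w6}; Box p there: w0:F, w6:F. ✗
w1: successors {w6}; Box p there: w6:F. ✗
w2: successors {w2}; Box p there: w2:F. ✗
w3: successors {w4, w5, w6}; Box p there: w4:T, w5:F, w6:F. ✗
w4: no successors, so Box Box p holds vacuously. ✓
w5: successors {w0, w2, w4, w5, w7}; Box p there: w0:F, w2:F, w4:T, w5:F, w7:F. ✗
w6: successors {w0, w4}; Box p there: w0:F, w4:T. ✗
w7: successors {w2, w7}; Box p there: w2:F, w7:F. ✗
Satisfying worlds: {w4}.

1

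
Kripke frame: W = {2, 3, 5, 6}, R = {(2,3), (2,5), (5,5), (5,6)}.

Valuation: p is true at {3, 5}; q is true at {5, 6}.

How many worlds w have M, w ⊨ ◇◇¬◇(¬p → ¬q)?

2: successors {3, 5}; ◇¬◇(¬p → ¬q) there: 3:F, 5:T. ✓
3: no successors, so ◇◇¬◇(¬p → ¬q) fails. ✗
5: successors {5, 6}; ◇¬◇(¬p → ¬q) there: 5:T, 6:F. ✓
6: no successors, so ◇◇¬◇(¬p → ¬q) fails. ✗
Satisfying worlds: {2, 5}.

2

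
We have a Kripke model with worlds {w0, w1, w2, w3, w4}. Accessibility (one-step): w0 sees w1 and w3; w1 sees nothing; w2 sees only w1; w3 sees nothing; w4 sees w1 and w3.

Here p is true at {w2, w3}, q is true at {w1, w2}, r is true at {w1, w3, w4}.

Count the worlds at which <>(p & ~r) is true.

w0: successors {w1, w3}; p & ~r there: w1:F, w3:F. ✗
w1: no successors, so <>(p & ~r) fails. ✗
w2: successors {w1}; p & ~r there: w1:F. ✗
w3: no successors, so <>(p & ~r) fails. ✗
w4: successors {w1, w3}; p & ~r there: w1:F, w3:F. ✗
Satisfying worlds: ∅.

0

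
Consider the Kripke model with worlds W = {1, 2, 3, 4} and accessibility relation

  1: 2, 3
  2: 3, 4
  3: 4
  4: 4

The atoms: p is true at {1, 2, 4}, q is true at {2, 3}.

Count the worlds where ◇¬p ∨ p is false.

1: ◇¬p is T, p is T. ✓
2: ◇¬p is T, p is T. ✓
3: ◇¬p is F, p is F. ✗
4: ◇¬p is F, p is T. ✓
Satisfying worlds: {1, 2, 4}.
So ◇¬p ∨ p fails at the other 1 world.

1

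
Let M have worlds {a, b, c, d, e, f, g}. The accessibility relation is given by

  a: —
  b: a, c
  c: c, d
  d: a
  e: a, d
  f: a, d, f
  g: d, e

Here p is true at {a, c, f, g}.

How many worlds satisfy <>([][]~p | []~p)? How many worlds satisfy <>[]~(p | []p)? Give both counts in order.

6 and 4

For <>([][]~p | []~p):
a: no successors, so <>([][]~p | []~p) fails. ✗
b: successors {a, c}; [][]~p | []~p there: a:T, c:F. ✓
c: successors {c, d}; [][]~p | []~p there: c:F, d:T. ✓
d: successors {a}; [][]~p | []~p there: a:T. ✓
e: successors {a, d}; [][]~p | []~p there: a:T, d:T. ✓
f: successors {a, d, f}; [][]~p | []~p there: a:T, d:T, f:F. ✓
g: successors {d, e}; [][]~p | []~p there: d:T, e:F. ✓
— 6 worlds.
For <>[]~(p | []p):
a: no successors, so <>[]~(p | []p) fails. ✗
b: successors {a, c}; []~(p | []p) there: a:T, c:F. ✓
c: successors {c, d}; []~(p | []p) there: c:F, d:F. ✗
d: successors {a}; []~(p | []p) there: a:T. ✓
e: successors {a, d}; []~(p | []p) there: a:T, d:F. ✓
f: successors {a, d, f}; []~(p | []p) there: a:T, d:F, f:F. ✓
g: successors {d, e}; []~(p | []p) there: d:F, e:F. ✗
— 4 worlds.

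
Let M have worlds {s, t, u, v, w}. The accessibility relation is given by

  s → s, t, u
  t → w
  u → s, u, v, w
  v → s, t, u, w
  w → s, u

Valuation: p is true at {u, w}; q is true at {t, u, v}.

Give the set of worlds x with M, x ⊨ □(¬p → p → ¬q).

s: successors {s, t, u}; ¬p → p → ¬q there: s:T, t:T, u:T. ✓
t: successors {w}; ¬p → p → ¬q there: w:T. ✓
u: successors {s, u, v, w}; ¬p → p → ¬q there: s:T, u:T, v:T, w:T. ✓
v: successors {s, t, u, w}; ¬p → p → ¬q there: s:T, t:T, u:T, w:T. ✓
w: successors {s, u}; ¬p → p → ¬q there: s:T, u:T. ✓

{s, t, u, v, w}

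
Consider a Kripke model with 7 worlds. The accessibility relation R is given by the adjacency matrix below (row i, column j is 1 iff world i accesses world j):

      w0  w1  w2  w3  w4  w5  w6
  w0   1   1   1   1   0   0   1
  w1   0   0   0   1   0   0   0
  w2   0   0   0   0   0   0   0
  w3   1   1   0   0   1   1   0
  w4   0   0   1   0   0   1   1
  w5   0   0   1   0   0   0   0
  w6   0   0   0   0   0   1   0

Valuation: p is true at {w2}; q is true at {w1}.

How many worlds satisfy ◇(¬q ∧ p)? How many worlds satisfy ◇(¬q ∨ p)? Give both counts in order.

3 and 6

For ◇(¬q ∧ p):
w0: successors {w0, w1, w2, w3, w6}; ¬q ∧ p there: w0:F, w1:F, w2:T, w3:F, w6:F. ✓
w1: successors {w3}; ¬q ∧ p there: w3:F. ✗
w2: no successors, so ◇(¬q ∧ p) fails. ✗
w3: successors {w0, w1, w4, w5}; ¬q ∧ p there: w0:F, w1:F, w4:F, w5:F. ✗
w4: successors {w2, w5, w6}; ¬q ∧ p there: w2:T, w5:F, w6:F. ✓
w5: successors {w2}; ¬q ∧ p there: w2:T. ✓
w6: successors {w5}; ¬q ∧ p there: w5:F. ✗
— 3 worlds.
For ◇(¬q ∨ p):
w0: successors {w0, w1, w2, w3, w6}; ¬q ∨ p there: w0:T, w1:F, w2:T, w3:T, w6:T. ✓
w1: successors {w3}; ¬q ∨ p there: w3:T. ✓
w2: no successors, so ◇(¬q ∨ p) fails. ✗
w3: successors {w0, w1, w4, w5}; ¬q ∨ p there: w0:T, w1:F, w4:T, w5:T. ✓
w4: successors {w2, w5, w6}; ¬q ∨ p there: w2:T, w5:T, w6:T. ✓
w5: successors {w2}; ¬q ∨ p there: w2:T. ✓
w6: successors {w5}; ¬q ∨ p there: w5:T. ✓
— 6 worlds.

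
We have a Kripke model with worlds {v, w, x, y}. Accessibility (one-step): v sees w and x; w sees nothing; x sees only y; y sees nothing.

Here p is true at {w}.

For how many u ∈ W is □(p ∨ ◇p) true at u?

2

v: successors {w, x}; p ∨ ◇p there: w:T, x:F. ✗
w: no successors, so □(p ∨ ◇p) holds vacuously. ✓
x: successors {y}; p ∨ ◇p there: y:F. ✗
y: no successors, so □(p ∨ ◇p) holds vacuously. ✓
Satisfying worlds: {w, y}.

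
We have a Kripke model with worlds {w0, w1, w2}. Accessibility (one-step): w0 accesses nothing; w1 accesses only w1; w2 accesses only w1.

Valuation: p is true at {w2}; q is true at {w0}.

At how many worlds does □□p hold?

1

w0: no successors, so □□p holds vacuously. ✓
w1: successors {w1}; □p there: w1:F. ✗
w2: successors {w1}; □p there: w1:F. ✗
Satisfying worlds: {w0}.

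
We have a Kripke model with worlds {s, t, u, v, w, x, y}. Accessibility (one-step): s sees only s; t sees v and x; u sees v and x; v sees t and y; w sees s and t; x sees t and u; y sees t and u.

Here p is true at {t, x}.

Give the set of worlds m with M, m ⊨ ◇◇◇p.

s: successors {s}; ◇◇p there: s:F. ✗
t: successors {v, x}; ◇◇p there: v:T, x:T. ✓
u: successors {v, x}; ◇◇p there: v:T, x:T. ✓
v: successors {t, y}; ◇◇p there: t:T, y:T. ✓
w: successors {s, t}; ◇◇p there: s:F, t:T. ✓
x: successors {t, u}; ◇◇p there: t:T, u:T. ✓
y: successors {t, u}; ◇◇p there: t:T, u:T. ✓

{t, u, v, w, x, y}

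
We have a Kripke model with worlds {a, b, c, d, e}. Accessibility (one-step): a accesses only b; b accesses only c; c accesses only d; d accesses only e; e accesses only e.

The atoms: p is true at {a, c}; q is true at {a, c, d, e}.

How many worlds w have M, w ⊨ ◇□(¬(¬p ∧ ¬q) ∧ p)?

1

a: successors {b}; □(¬(¬p ∧ ¬q) ∧ p) there: b:T. ✓
b: successors {c}; □(¬(¬p ∧ ¬q) ∧ p) there: c:F. ✗
c: successors {d}; □(¬(¬p ∧ ¬q) ∧ p) there: d:F. ✗
d: successors {e}; □(¬(¬p ∧ ¬q) ∧ p) there: e:F. ✗
e: successors {e}; □(¬(¬p ∧ ¬q) ∧ p) there: e:F. ✗
Satisfying worlds: {a}.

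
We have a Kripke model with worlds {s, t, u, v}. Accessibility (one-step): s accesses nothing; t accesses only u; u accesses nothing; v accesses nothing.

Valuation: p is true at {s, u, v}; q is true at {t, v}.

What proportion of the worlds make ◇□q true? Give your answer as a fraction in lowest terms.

s: no successors, so ◇□q fails. ✗
t: successors {u}; □q there: u:T. ✓
u: no successors, so ◇□q fails. ✗
v: no successors, so ◇□q fails. ✗
That's 1 of 4 worlds, so 1/4.

1/4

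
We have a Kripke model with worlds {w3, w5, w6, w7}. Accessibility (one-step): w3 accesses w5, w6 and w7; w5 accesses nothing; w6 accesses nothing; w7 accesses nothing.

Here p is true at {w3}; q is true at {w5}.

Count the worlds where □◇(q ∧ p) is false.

w3: successors {w5, w6, w7}; ◇(q ∧ p) there: w5:F, w6:F, w7:F. ✗
w5: no successors, so □◇(q ∧ p) holds vacuously. ✓
w6: no successors, so □◇(q ∧ p) holds vacuously. ✓
w7: no successors, so □◇(q ∧ p) holds vacuously. ✓
Satisfying worlds: {w5, w6, w7}.
So □◇(q ∧ p) fails at the other 1 world.

1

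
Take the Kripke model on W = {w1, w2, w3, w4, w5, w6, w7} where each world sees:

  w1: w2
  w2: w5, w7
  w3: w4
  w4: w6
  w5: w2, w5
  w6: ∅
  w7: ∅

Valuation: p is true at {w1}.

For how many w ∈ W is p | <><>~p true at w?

w1: p is T, <><>~p is T. ✓
w2: p is F, <><>~p is T. ✓
w3: p is F, <><>~p is T. ✓
w4: p is F, <><>~p is F. ✗
w5: p is F, <><>~p is T. ✓
w6: p is F, <><>~p is F. ✗
w7: p is F, <><>~p is F. ✗
Satisfying worlds: {w1, w2, w3, w5}.

4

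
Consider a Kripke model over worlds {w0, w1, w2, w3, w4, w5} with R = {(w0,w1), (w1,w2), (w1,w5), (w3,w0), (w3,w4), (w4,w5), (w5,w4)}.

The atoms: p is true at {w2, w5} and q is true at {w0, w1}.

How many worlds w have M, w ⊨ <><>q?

1

w0: successors {w1}; <>q there: w1:F. ✗
w1: successors {w2, w5}; <>q there: w2:F, w5:F. ✗
w2: no successors, so <><>q fails. ✗
w3: successors {w0, w4}; <>q there: w0:T, w4:F. ✓
w4: successors {w5}; <>q there: w5:F. ✗
w5: successors {w4}; <>q there: w4:F. ✗
Satisfying worlds: {w3}.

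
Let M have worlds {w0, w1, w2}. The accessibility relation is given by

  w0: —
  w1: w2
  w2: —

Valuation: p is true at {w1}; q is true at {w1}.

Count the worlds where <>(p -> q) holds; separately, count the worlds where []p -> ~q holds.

For <>(p -> q):
w0: no successors, so <>(p -> q) fails. ✗
w1: successors {w2}; p -> q there: w2:T. ✓
w2: no successors, so <>(p -> q) fails. ✗
— 1 world.
For []p -> ~q:
w0: []p is T, ~q is T. ✓
w1: []p is F, ~q is F. ✓
w2: []p is T, ~q is T. ✓
— 3 worlds.

1 and 3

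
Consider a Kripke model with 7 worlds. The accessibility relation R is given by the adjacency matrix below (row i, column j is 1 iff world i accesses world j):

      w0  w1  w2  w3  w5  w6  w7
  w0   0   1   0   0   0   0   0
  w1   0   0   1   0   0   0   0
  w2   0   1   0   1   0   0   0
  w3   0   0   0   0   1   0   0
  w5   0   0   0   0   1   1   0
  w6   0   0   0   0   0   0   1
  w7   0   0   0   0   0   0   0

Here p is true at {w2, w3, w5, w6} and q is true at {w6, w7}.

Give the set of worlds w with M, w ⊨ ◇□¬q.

{w0, w1, w2, w6}

w0: successors {w1}; □¬q there: w1:T. ✓
w1: successors {w2}; □¬q there: w2:T. ✓
w2: successors {w1, w3}; □¬q there: w1:T, w3:T. ✓
w3: successors {w5}; □¬q there: w5:F. ✗
w5: successors {w5, w6}; □¬q there: w5:F, w6:F. ✗
w6: successors {w7}; □¬q there: w7:T. ✓
w7: no successors, so ◇□¬q fails. ✗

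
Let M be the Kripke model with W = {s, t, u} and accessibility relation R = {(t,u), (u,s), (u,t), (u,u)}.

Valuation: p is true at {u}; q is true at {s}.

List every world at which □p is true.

s: no successors, so □p holds vacuously. ✓
t: successors {u}; p there: u:T. ✓
u: successors {s, t, u}; p there: s:F, t:F, u:T. ✗

{s, t}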